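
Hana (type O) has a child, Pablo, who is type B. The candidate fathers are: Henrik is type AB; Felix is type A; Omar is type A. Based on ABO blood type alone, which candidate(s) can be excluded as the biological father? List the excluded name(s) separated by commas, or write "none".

Felix, Omar

A candidate is excluded only if no genotype consistent with his phenotype could produce a type B child with a type O mother.
Felix (type A): no genotype consistent with that phenotype can produce a type-B child with a type-O mother.
Omar (type A): no genotype consistent with that phenotype can produce a type-B child with a type-O mother.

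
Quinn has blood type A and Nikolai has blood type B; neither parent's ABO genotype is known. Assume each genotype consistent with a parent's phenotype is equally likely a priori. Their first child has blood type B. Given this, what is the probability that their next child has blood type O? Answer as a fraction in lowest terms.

1/12

Possible genotypes: Quinn ∈ {AA, AO}; Nikolai ∈ {BB, BO}.
Weight each parental genotype pair by prior × P(type-B child):
  AO × BB: posterior weight 2/3; P(next child type O) = 0.
  AO × BO: posterior weight 1/3; P(next child type O) = 1/4.
Weighted sum = 1/12.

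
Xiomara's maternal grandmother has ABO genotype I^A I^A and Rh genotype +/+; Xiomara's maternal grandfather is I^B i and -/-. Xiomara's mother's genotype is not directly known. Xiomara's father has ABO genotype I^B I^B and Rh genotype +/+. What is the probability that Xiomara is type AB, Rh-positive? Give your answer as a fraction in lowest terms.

1/2

Xiomara's mother's ABO genotype from I^A I^A × I^B i: 1/2 I^A I^B, 1/2 I^A i.
Crossing each possibility with the father I^B I^B and summing P(type AB): 1/2·1/2 + 1/2·1/2 = 1/2.
Similarly for Rh via the mother's Rh distribution: P(Rh+) = 1.
Independent loci: 1/2 × 1 = 1/2.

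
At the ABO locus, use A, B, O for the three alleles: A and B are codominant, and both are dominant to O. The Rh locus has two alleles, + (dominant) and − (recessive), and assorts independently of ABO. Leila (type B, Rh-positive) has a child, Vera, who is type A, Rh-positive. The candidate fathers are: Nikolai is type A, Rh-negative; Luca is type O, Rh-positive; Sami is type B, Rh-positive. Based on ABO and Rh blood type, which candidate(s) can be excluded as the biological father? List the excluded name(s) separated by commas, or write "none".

A candidate is excluded only if no genotype consistent with his phenotype could produce a type A, Rh-positive child with a type B, Rh-positive mother.
Luca (type O, Rh+): no genotype consistent with that phenotype can produce a type-A Rh+ child with a type-B mother.
Sami (type B, Rh+): no genotype consistent with that phenotype can produce a type-A Rh+ child with a type-B mother.

Luca, Sami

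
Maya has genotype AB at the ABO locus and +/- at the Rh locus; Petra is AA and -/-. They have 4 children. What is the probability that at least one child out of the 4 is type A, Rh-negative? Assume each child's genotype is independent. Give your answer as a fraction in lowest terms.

175/256

ABO cross AB × AA → 1/2 A, 1/2 AB.
Rh cross +/- × -/- → 1/2 Rh+, 1/2 Rh-; so P(type A, Rh-negative) = 1/2 × 1/2 = 1/4 per child.
P(none) = (3/4)^4 = 81/256; P(at least one) = 1 − 81/256 = 175/256.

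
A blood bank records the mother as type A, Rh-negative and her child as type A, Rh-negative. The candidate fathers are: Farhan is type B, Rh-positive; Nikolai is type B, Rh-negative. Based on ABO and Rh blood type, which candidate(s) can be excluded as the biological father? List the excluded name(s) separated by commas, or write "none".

A candidate is excluded only if no genotype consistent with his phenotype could produce a type A, Rh-negative child with a type A, Rh-negative mother.
Every candidate has at least one consistent genotype combination, so none can be excluded.

none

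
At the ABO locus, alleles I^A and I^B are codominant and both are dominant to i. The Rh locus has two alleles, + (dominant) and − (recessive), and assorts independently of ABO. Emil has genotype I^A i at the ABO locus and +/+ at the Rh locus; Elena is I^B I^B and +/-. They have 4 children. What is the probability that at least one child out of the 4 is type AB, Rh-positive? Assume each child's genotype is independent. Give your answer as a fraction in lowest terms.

ABO cross I^A i × I^B I^B → 1/2 B, 1/2 AB.
Rh cross +/+ × +/- → 1 Rh+; so P(type AB, Rh-positive) = 1/2 × 1 = 1/2 per child.
P(none) = (1/2)^4 = 1/16; P(at least one) = 1 − 1/16 = 15/16.

15/16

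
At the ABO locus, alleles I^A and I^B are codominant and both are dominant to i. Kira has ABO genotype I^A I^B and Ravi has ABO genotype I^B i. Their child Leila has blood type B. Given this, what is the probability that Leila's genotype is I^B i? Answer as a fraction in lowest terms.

Cross I^A I^B × I^B i → 1/4 I^A I^B, 1/4 I^A i, 1/4 I^B I^B, 1/4 I^B i.
Type-B genotypes among offspring: I^B I^B (1/4), I^B i (1/4); total 1/2.
P(I^B i | type B) = (1/4) / (1/2) = 1/2.

1/2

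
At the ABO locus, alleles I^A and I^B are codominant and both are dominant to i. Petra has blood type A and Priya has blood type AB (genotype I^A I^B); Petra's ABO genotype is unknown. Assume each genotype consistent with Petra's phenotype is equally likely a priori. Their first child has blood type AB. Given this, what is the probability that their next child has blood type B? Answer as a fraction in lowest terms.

1/12

Possible genotypes: Petra ∈ {I^A I^A, I^A i}; Priya ∈ {I^A I^B}.
Weight each parental genotype pair by prior × P(type-AB child):
  I^A I^A × I^A I^B: posterior weight 2/3; P(next child type B) = 0.
  I^A i × I^A I^B: posterior weight 1/3; P(next child type B) = 1/4.
Weighted sum = 1/12.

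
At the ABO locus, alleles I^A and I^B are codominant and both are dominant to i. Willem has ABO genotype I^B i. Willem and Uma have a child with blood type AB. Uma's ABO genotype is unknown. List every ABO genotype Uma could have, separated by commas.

For each candidate genotype of Uma, check whether crossing it with I^B i can produce every observed child phenotype.
  I^A I^A → possible child types {A, AB} ✓
  I^A I^B → possible child types {A, B, AB} ✓
  I^A i → possible child types {O, A, B, AB} ✓
  I^B I^B → possible child types {B} ✗
  I^B i → possible child types {O, B} ✗
  i i → possible child types {O, B} ✗

I^A I^A, I^A I^B, I^A i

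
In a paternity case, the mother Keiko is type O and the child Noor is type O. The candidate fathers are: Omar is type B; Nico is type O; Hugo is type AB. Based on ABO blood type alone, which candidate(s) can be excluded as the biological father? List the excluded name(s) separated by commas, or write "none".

Hugo

A candidate is excluded only if no genotype consistent with his phenotype could produce a type O child with a type O mother.
Hugo (type AB): no genotype consistent with that phenotype can produce a type-O child with a type-O mother.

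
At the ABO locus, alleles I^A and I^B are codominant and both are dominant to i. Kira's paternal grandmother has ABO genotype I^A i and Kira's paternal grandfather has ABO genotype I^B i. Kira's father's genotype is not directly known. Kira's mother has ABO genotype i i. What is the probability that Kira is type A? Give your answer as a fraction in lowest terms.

1/4

Kira's father's ABO genotype from I^A i × I^B i: 1/4 I^A I^B, 1/4 I^A i, 1/4 I^B i, 1/4 i i.
Crossing each possibility with the mother i i and summing P(type A): 1/4·1/2 + 1/4·1/2 + 1/4·0 + 1/4·0 = 1/4.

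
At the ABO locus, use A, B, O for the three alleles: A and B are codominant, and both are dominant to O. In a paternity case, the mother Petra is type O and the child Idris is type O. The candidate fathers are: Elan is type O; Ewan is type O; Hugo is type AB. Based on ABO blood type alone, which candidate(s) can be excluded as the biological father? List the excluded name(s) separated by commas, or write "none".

A candidate is excluded only if no genotype consistent with his phenotype could produce a type O child with a type O mother.
Hugo (type AB): no genotype consistent with that phenotype can produce a type-O child with a type-O mother.

Hugo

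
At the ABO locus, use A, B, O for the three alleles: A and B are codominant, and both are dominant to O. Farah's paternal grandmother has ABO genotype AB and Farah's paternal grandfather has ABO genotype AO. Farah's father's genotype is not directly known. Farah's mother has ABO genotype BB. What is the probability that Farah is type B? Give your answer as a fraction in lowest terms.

1/2

Farah's father's ABO genotype from AB × AO: 1/4 AA, 1/4 AB, 1/4 AO, 1/4 BO.
Crossing each possibility with the mother BB and summing P(type B): 1/4·0 + 1/4·1/2 + 1/4·1/2 + 1/4·1 = 1/2.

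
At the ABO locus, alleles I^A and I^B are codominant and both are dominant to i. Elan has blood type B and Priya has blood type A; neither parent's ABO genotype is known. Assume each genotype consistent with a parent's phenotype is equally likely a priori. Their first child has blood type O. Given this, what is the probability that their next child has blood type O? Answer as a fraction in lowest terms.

1/4

Possible genotypes: Elan ∈ {I^B I^B, I^B i}; Priya ∈ {I^A I^A, I^A i}.
Weight each parental genotype pair by prior × P(type-O child):
  I^B i × I^A i: posterior weight 1; P(next child type O) = 1/4.
Weighted sum = 1/4.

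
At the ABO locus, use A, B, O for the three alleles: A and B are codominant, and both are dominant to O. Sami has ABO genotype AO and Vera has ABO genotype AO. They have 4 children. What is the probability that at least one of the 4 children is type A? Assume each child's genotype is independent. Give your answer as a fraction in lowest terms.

ABO cross AO × AO → 1/4 O, 3/4 A.
So P(type A) = 3/4 per child.
P(none) = (1/4)^4 = 1/256; P(at least one) = 1 − 1/256 = 255/256.

255/256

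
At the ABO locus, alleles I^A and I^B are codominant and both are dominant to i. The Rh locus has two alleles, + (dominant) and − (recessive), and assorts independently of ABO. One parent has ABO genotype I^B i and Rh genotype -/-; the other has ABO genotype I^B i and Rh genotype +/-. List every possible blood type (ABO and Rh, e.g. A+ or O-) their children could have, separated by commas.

O+, O-, B+, B-

Gametes from I^B i × I^B i give offspring ABO genotypes I^B I^B, I^B i, i i, i.e. phenotypes O, B.
Rh cross -/- × +/- → phenotypes Rh+, Rh-.
Combining independently: O+, O-, B+, B-.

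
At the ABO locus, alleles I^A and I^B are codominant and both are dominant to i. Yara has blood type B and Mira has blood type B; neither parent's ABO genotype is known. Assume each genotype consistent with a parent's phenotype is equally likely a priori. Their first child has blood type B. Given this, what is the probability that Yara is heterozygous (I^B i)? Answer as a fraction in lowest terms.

7/15

Possible genotypes: Yara ∈ {I^B I^B, I^B i}; Mira ∈ {I^B I^B, I^B i}.
Weight each parental genotype pair by prior × P(type-B child):
  I^B I^B × I^B I^B: posterior weight 4/15.
  I^B I^B × I^B i: posterior weight 4/15.
  I^B i × I^B I^B: posterior weight 4/15.
  I^B i × I^B i: posterior weight 1/5.
Sum the posterior weight over pairs where Yara is I^B i: 7/15.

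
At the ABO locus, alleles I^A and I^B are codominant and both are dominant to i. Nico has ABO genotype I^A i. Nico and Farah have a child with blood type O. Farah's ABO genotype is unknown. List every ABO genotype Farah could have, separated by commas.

For each candidate genotype of Farah, check whether crossing it with I^A i can produce every observed child phenotype.
  I^A I^A → possible child types {A} ✗
  I^A I^B → possible child types {A, B, AB} ✗
  I^A i → possible child types {O, A} ✓
  I^B I^B → possible child types {B, AB} ✗
  I^B i → possible child types {O, A, B, AB} ✓
  i i → possible child types {O, A} ✓

I^A i, I^B i, i i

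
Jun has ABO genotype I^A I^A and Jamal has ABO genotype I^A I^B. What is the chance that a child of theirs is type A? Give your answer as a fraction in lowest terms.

ABO cross I^A I^A × I^A I^B → offspring phenotypes: 1/2 A, 1/2 AB.
So P(type A) = 1/2.

1/2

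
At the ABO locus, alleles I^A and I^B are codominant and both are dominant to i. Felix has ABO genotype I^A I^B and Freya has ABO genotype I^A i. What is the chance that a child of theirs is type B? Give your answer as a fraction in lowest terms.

1/4

ABO cross I^A I^B × I^A i → offspring phenotypes: 1/2 A, 1/4 B, 1/4 AB.
So P(type B) = 1/4.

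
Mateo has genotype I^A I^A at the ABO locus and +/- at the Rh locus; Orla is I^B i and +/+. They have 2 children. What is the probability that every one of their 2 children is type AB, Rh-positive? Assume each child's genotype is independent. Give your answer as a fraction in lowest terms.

ABO cross I^A I^A × I^B i → 1/2 A, 1/2 AB.
Rh cross +/- × +/+ → 1 Rh+; so P(type AB, Rh-positive) = 1/2 × 1 = 1/2 per child.
All 2 independent: (1/2)^2 = 1/4.

1/4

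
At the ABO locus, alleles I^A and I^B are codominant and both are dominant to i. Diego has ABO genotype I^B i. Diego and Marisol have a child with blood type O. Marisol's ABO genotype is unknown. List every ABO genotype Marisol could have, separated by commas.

I^A i, I^B i, i i

For each candidate genotype of Marisol, check whether crossing it with I^B i can produce every observed child phenotype.
  I^A I^A → possible child types {A, AB} ✗
  I^A I^B → possible child types {A, B, AB} ✗
  I^A i → possible child types {O, A, B, AB} ✓
  I^B I^B → possible child types {B} ✗
  I^B i → possible child types {O, B} ✓
  i i → possible child types {O, B} ✓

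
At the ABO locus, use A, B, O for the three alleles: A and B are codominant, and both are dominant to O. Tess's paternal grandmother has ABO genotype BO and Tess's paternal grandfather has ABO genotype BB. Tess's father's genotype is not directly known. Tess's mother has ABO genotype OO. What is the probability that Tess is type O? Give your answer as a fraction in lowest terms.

Tess's father's ABO genotype from BO × BB: 1/2 BB, 1/2 BO.
Crossing each possibility with the mother OO and summing P(type O): 1/2·0 + 1/2·1/2 = 1/4.

1/4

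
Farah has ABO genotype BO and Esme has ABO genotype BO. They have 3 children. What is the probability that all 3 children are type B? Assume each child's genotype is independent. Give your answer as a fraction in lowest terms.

27/64

ABO cross BO × BO → 1/4 O, 3/4 B.
So P(type B) = 3/4 per child.
All 3 independent: (3/4)^3 = 27/64.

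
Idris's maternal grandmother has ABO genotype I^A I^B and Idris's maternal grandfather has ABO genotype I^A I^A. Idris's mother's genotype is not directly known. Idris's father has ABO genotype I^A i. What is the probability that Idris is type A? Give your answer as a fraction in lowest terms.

Idris's mother's ABO genotype from I^A I^B × I^A I^A: 1/2 I^A I^A, 1/2 I^A I^B.
Crossing each possibility with the father I^A i and summing P(type A): 1/2·1 + 1/2·1/2 = 3/4.

3/4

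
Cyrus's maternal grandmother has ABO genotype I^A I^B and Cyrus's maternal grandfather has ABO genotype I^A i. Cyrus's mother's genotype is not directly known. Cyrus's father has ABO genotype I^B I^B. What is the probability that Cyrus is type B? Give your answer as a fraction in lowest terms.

1/2

Cyrus's mother's ABO genotype from I^A I^B × I^A i: 1/4 I^A I^A, 1/4 I^A I^B, 1/4 I^A i, 1/4 I^B i.
Crossing each possibility with the father I^B I^B and summing P(type B): 1/4·0 + 1/4·1/2 + 1/4·1/2 + 1/4·1 = 1/2.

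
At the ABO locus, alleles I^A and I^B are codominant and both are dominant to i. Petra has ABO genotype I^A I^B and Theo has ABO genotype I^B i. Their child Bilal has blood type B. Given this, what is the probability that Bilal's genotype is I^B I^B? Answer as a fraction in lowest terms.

Cross I^A I^B × I^B i → 1/4 I^A I^B, 1/4 I^A i, 1/4 I^B I^B, 1/4 I^B i.
Type-B genotypes among offspring: I^B I^B (1/4), I^B i (1/4); total 1/2.
P(I^B I^B | type B) = (1/4) / (1/2) = 1/2.

1/2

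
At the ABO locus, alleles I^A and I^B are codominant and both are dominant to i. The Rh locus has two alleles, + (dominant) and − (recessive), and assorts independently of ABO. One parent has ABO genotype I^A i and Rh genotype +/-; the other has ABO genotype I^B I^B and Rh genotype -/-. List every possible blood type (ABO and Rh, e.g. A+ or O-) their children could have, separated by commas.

Gametes from I^A i × I^B I^B give offspring ABO genotypes I^A I^B, I^B i, i.e. phenotypes B, AB.
Rh cross +/- × -/- → phenotypes Rh+, Rh-.
Combining independently: B+, B-, AB+, AB-.

B+, B-, AB+, AB-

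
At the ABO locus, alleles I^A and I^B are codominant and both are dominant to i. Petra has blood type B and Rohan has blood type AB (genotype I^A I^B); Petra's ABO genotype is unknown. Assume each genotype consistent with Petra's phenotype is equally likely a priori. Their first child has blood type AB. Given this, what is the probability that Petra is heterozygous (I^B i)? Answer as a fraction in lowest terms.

Possible genotypes: Petra ∈ {I^B I^B, I^B i}; Rohan ∈ {I^A I^B}.
Weight each parental genotype pair by prior × P(type-AB child):
  I^B I^B × I^A I^B: posterior weight 2/3.
  I^B i × I^A I^B: posterior weight 1/3.
Sum the posterior weight over pairs where Petra is I^B i: 1/3.

1/3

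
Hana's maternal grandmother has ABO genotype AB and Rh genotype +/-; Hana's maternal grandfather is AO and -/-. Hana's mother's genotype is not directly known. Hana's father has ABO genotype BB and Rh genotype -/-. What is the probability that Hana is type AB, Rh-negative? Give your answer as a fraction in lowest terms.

Hana's mother's ABO genotype from AB × AO: 1/4 AA, 1/4 AB, 1/4 AO, 1/4 BO.
Crossing each possibility with the father BB and summing P(type AB): 1/4·1 + 1/4·1/2 + 1/4·1/2 + 1/4·0 = 1/2.
Similarly for Rh via the mother's Rh distribution: P(Rh-) = 3/4.
Independent loci: 1/2 × 3/4 = 3/8.

3/8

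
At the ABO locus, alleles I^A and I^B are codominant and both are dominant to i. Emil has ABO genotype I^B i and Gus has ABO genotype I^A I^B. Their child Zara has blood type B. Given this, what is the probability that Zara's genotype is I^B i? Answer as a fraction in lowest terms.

Cross I^B i × I^A I^B → 1/4 I^A I^B, 1/4 I^A i, 1/4 I^B I^B, 1/4 I^B i.
Type-B genotypes among offspring: I^B I^B (1/4), I^B i (1/4); total 1/2.
P(I^B i | type B) = (1/4) / (1/2) = 1/2.

1/2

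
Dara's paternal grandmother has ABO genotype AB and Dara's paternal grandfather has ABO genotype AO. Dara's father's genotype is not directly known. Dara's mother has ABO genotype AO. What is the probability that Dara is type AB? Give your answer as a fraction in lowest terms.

1/8

Dara's father's ABO genotype from AB × AO: 1/4 AA, 1/4 AB, 1/4 AO, 1/4 BO.
Crossing each possibility with the mother AO and summing P(type AB): 1/4·0 + 1/4·1/4 + 1/4·0 + 1/4·1/4 = 1/8.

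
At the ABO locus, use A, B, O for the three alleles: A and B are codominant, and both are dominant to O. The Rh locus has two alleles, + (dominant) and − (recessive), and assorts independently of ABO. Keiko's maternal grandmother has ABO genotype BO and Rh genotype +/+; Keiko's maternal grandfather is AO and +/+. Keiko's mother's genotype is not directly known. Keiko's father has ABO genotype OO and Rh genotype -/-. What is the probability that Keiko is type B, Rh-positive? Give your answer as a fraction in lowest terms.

Keiko's mother's ABO genotype from BO × AO: 1/4 AB, 1/4 AO, 1/4 BO, 1/4 OO.
Crossing each possibility with the father OO and summing P(type B): 1/4·1/2 + 1/4·0 + 1/4·1/2 + 1/4·0 = 1/4.
Similarly for Rh via the mother's Rh distribution: P(Rh+) = 1.
Independent loci: 1/4 × 1 = 1/4.

1/4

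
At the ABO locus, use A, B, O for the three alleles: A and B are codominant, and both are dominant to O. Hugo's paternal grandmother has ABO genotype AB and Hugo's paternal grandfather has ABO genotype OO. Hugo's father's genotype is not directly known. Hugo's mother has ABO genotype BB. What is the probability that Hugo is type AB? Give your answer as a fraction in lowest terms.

Hugo's father's ABO genotype from AB × OO: 1/2 AO, 1/2 BO.
Crossing each possibility with the mother BB and summing P(type AB): 1/2·1/2 + 1/2·0 = 1/4.

1/4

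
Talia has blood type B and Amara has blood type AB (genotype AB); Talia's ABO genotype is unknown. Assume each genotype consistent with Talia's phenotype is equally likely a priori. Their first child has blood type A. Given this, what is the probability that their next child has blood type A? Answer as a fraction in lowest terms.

1/4

Possible genotypes: Talia ∈ {BB, BO}; Amara ∈ {AB}.
Weight each parental genotype pair by prior × P(type-A child):
  BO × AB: posterior weight 1; P(next child type A) = 1/4.
Weighted sum = 1/4.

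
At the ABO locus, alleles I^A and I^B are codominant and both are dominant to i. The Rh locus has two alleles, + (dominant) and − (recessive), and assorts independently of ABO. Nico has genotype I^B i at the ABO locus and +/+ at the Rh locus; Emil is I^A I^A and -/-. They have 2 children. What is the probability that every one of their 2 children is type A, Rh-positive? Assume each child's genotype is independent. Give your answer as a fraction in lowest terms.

ABO cross I^B i × I^A I^A → 1/2 A, 1/2 AB.
Rh cross +/+ × -/- → 1 Rh+; so P(type A, Rh-positive) = 1/2 × 1 = 1/2 per child.
All 2 independent: (1/2)^2 = 1/4.

1/4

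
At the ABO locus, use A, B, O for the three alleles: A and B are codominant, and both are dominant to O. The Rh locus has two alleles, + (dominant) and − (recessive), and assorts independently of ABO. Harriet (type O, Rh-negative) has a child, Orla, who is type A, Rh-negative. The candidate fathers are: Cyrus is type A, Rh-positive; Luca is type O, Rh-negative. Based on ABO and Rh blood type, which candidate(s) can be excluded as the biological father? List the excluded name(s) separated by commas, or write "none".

A candidate is excluded only if no genotype consistent with his phenotype could produce a type A, Rh-negative child with a type O, Rh-negative mother.
Luca (type O, Rh-): no genotype consistent with that phenotype can produce a type-A Rh- child with a type-O mother.

Luca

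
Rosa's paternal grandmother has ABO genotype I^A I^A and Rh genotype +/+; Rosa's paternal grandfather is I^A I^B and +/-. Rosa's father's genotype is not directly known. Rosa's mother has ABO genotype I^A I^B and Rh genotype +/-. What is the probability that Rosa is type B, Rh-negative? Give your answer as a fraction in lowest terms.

Rosa's father's ABO genotype from I^A I^A × I^A I^B: 1/2 I^A I^A, 1/2 I^A I^B.
Crossing each possibility with the mother I^A I^B and summing P(type B): 1/2·0 + 1/2·1/4 = 1/8.
Similarly for Rh via the father's Rh distribution: P(Rh-) = 1/8.
Independent loci: 1/8 × 1/8 = 1/64.

1/64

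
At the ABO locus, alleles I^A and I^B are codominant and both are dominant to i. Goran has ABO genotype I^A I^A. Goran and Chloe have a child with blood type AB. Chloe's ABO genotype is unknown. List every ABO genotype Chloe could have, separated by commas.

For each candidate genotype of Chloe, check whether crossing it with I^A I^A can produce every observed child phenotype.
  I^A I^A → possible child types {A} ✗
  I^A I^B → possible child types {A, AB} ✓
  I^A i → possible child types {A} ✗
  I^B I^B → possible child types {AB} ✓
  I^B i → possible child types {A, AB} ✓
  i i → possible child types {A} ✗

I^A I^B, I^B I^B, I^B i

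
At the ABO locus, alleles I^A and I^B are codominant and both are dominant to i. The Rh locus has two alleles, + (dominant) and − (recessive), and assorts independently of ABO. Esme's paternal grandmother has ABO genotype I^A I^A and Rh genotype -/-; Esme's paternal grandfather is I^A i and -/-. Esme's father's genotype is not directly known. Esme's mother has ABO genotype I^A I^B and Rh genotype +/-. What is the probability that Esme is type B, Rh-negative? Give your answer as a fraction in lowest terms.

Esme's father's ABO genotype from I^A I^A × I^A i: 1/2 I^A I^A, 1/2 I^A i.
Crossing each possibility with the mother I^A I^B and summing P(type B): 1/2·0 + 1/2·1/4 = 1/8.
Similarly for Rh via the father's Rh distribution: P(Rh-) = 1/2.
Independent loci: 1/8 × 1/2 = 1/16.

1/16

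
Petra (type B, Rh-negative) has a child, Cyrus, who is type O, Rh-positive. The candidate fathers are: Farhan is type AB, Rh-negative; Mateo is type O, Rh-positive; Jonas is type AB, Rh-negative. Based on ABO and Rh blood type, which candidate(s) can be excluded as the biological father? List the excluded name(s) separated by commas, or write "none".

A candidate is excluded only if no genotype consistent with his phenotype could produce a type O, Rh-positive child with a type B, Rh-negative mother.
Farhan (type AB, Rh-): no genotype consistent with that phenotype can produce a type-O Rh+ child with a type-B mother.
Jonas (type AB, Rh-): no genotype consistent with that phenotype can produce a type-O Rh+ child with a type-B mother.

Farhan, Jonas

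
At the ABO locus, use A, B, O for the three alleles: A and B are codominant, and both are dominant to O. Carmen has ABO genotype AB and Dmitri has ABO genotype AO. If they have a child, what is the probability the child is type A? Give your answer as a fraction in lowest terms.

1/2

ABO cross AB × AO → offspring phenotypes: 1/2 A, 1/4 B, 1/4 AB.
So P(type A) = 1/2.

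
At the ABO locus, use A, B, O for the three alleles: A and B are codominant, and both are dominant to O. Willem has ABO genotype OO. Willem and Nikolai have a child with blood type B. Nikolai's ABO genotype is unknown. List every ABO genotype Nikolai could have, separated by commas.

AB, BB, BO

For each candidate genotype of Nikolai, check whether crossing it with OO can produce every observed child phenotype.
  AA → possible child types {A} ✗
  AB → possible child types {A, B} ✓
  AO → possible child types {O, A} ✗
  BB → possible child types {B} ✓
  BO → possible child types {O, B} ✓
  OO → possible child types {O} ✗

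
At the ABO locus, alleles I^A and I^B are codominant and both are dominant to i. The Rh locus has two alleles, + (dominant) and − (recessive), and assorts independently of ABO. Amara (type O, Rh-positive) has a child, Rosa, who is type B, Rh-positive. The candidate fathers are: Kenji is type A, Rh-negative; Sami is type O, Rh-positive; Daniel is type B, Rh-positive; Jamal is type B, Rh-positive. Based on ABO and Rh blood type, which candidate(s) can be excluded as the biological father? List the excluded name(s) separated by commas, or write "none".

Kenji, Sami

A candidate is excluded only if no genotype consistent with his phenotype could produce a type B, Rh-positive child with a type O, Rh-positive mother.
Kenji (type A, Rh-): no genotype consistent with that phenotype can produce a type-B Rh+ child with a type-O mother.
Sami (type O, Rh+): no genotype consistent with that phenotype can produce a type-B Rh+ child with a type-O mother.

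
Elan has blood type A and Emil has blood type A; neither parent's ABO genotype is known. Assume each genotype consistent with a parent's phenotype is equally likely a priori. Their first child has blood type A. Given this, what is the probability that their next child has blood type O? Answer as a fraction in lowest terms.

1/20

Possible genotypes: Elan ∈ {AA, AO}; Emil ∈ {AA, AO}.
Weight each parental genotype pair by prior × P(type-A child):
  AA × AA: posterior weight 4/15; P(next child type O) = 0.
  AA × AO: posterior weight 4/15; P(next child type O) = 0.
  AO × AA: posterior weight 4/15; P(next child type O) = 0.
  AO × AO: posterior weight 1/5; P(next child type O) = 1/4.
Weighted sum = 1/20.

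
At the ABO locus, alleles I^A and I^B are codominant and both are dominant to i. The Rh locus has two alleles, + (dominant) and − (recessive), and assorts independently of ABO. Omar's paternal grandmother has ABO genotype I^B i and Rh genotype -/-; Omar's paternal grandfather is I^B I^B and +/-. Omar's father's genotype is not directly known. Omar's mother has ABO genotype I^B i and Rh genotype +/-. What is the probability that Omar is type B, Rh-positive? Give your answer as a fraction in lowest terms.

Omar's father's ABO genotype from I^B i × I^B I^B: 1/2 I^B I^B, 1/2 I^B i.
Crossing each possibility with the mother I^B i and summing P(type B): 1/2·1 + 1/2·3/4 = 7/8.
Similarly for Rh via the father's Rh distribution: P(Rh+) = 5/8.
Independent loci: 7/8 × 5/8 = 35/64.

35/64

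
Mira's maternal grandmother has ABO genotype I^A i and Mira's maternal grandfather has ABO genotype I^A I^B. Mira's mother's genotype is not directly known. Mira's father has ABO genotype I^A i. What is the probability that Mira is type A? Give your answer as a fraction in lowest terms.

5/8

Mira's mother's ABO genotype from I^A i × I^A I^B: 1/4 I^A I^A, 1/4 I^A I^B, 1/4 I^A i, 1/4 I^B i.
Crossing each possibility with the father I^A i and summing P(type A): 1/4·1 + 1/4·1/2 + 1/4·3/4 + 1/4·1/4 = 5/8.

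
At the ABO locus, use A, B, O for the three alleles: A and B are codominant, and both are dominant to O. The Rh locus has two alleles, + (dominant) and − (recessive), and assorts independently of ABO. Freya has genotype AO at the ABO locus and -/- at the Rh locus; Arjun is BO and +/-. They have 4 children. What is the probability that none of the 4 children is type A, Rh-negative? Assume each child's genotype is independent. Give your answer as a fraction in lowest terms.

ABO cross AO × BO → 1/4 O, 1/4 A, 1/4 B, 1/4 AB.
Rh cross -/- × +/- → 1/2 Rh+, 1/2 Rh-; so P(type A, Rh-negative) = 1/4 × 1/2 = 1/8 per child.
P(not type A, Rh-negative) = 7/8 for one child; (7/8)^4 = 2401/4096.

2401/4096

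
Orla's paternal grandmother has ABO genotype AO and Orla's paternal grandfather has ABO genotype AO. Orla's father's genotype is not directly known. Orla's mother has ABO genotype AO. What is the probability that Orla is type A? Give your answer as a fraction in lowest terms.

3/4

Orla's father's ABO genotype from AO × AO: 1/4 AA, 1/2 AO, 1/4 OO.
Crossing each possibility with the mother AO and summing P(type A): 1/4·1 + 1/2·3/4 + 1/4·1/2 = 3/4.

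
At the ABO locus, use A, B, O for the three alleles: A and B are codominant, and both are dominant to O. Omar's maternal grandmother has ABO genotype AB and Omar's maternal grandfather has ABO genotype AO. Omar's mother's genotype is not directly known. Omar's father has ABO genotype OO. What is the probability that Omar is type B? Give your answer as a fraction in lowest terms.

1/4

Omar's mother's ABO genotype from AB × AO: 1/4 AA, 1/4 AB, 1/4 AO, 1/4 BO.
Crossing each possibility with the father OO and summing P(type B): 1/4·0 + 1/4·1/2 + 1/4·0 + 1/4·1/2 = 1/4.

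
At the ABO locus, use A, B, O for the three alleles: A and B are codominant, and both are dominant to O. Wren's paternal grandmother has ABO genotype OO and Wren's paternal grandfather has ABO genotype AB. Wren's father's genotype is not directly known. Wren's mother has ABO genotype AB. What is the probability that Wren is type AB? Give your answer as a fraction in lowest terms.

1/4

Wren's father's ABO genotype from OO × AB: 1/2 AO, 1/2 BO.
Crossing each possibility with the mother AB and summing P(type AB): 1/2·1/4 + 1/2·1/4 = 1/4.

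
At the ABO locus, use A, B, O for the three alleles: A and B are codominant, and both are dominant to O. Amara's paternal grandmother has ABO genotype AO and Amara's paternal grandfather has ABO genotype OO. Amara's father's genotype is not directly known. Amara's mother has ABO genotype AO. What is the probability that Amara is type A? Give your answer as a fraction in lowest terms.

5/8

Amara's father's ABO genotype from AO × OO: 1/2 AO, 1/2 OO.
Crossing each possibility with the mother AO and summing P(type A): 1/2·3/4 + 1/2·1/2 = 5/8.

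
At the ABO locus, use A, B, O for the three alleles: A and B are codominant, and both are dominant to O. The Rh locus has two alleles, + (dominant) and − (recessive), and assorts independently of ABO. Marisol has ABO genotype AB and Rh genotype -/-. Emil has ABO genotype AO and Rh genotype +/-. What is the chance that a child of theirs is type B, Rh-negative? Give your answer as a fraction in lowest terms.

ABO cross AB × AO → offspring phenotypes: 1/2 A, 1/4 B, 1/4 AB.
Rh cross -/- × +/- → 1/2 Rh+, 1/2 Rh-.
Independent loci: P(type B, Rh-negative) = 1/4 × 1/2 = 1/8.

1/8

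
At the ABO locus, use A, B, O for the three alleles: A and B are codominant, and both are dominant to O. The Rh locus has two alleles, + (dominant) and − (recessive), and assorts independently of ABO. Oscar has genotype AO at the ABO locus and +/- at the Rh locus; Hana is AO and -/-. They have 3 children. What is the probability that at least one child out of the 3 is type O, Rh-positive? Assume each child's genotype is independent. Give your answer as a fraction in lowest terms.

169/512

ABO cross AO × AO → 1/4 O, 3/4 A.
Rh cross +/- × -/- → 1/2 Rh+, 1/2 Rh-; so P(type O, Rh-positive) = 1/4 × 1/2 = 1/8 per child.
P(none) = (7/8)^3 = 343/512; P(at least one) = 1 − 343/512 = 169/512.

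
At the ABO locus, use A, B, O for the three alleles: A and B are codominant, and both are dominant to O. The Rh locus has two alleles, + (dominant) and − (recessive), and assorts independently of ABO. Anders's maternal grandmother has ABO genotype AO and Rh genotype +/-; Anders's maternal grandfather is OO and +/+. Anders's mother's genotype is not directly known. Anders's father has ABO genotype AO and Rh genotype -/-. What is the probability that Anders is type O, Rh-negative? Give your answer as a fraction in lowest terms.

3/32

Anders's mother's ABO genotype from AO × OO: 1/2 AO, 1/2 OO.
Crossing each possibility with the father AO and summing P(type O): 1/2·1/4 + 1/2·1/2 = 3/8.
Similarly for Rh via the mother's Rh distribution: P(Rh-) = 1/4.
Independent loci: 3/8 × 1/4 = 3/32.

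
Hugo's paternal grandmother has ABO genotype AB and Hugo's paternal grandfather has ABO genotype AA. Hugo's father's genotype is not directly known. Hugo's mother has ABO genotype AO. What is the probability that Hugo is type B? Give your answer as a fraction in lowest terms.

Hugo's father's ABO genotype from AB × AA: 1/2 AA, 1/2 AB.
Crossing each possibility with the mother AO and summing P(type B): 1/2·0 + 1/2·1/4 = 1/8.

1/8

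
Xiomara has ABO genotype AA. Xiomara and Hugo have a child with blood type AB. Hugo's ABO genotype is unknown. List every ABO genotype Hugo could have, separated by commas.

For each candidate genotype of Hugo, check whether crossing it with AA can produce every observed child phenotype.
  AA → possible child types {A} ✗
  AB → possible child types {A, AB} ✓
  AO → possible child types {A} ✗
  BB → possible child types {AB} ✓
  BO → possible child types {A, AB} ✓
  OO → possible child types {A} ✗

AB, BB, BO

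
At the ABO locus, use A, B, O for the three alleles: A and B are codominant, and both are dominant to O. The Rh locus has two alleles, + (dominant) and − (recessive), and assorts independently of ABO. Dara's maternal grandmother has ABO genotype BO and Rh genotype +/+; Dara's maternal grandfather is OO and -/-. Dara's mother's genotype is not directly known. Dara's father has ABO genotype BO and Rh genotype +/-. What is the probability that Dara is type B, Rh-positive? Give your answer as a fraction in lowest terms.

Dara's mother's ABO genotype from BO × OO: 1/2 BO, 1/2 OO.
Crossing each possibility with the father BO and summing P(type B): 1/2·3/4 + 1/2·1/2 = 5/8.
Similarly for Rh via the mother's Rh distribution: P(Rh+) = 3/4.
Independent loci: 5/8 × 3/4 = 15/32.

15/32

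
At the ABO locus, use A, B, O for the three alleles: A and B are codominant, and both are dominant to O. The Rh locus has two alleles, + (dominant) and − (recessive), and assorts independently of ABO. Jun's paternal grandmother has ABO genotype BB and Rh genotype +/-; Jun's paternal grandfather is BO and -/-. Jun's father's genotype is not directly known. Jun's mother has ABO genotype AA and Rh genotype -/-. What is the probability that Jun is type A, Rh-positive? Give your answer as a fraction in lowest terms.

1/16

Jun's father's ABO genotype from BB × BO: 1/2 BB, 1/2 BO.
Crossing each possibility with the mother AA and summing P(type A): 1/2·0 + 1/2·1/2 = 1/4.
Similarly for Rh via the father's Rh distribution: P(Rh+) = 1/4.
Independent loci: 1/4 × 1/4 = 1/16.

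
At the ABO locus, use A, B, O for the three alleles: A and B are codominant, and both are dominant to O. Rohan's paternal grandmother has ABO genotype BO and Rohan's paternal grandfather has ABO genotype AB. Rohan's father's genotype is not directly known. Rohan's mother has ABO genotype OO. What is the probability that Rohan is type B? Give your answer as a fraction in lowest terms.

1/2

Rohan's father's ABO genotype from BO × AB: 1/4 AB, 1/4 AO, 1/4 BB, 1/4 BO.
Crossing each possibility with the mother OO and summing P(type B): 1/4·1/2 + 1/4·0 + 1/4·1 + 1/4·1/2 = 1/2.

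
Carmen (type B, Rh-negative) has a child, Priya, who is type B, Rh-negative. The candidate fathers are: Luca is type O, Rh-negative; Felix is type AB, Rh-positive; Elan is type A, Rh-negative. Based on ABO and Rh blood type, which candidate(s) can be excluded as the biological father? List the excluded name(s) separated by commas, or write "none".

none

A candidate is excluded only if no genotype consistent with his phenotype could produce a type B, Rh-negative child with a type B, Rh-negative mother.
Every candidate has at least one consistent genotype combination, so none can be excluded.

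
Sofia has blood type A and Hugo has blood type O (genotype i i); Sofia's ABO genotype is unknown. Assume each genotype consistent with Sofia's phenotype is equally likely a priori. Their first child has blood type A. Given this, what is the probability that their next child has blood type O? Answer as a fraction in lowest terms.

Possible genotypes: Sofia ∈ {I^A I^A, I^A i}; Hugo ∈ {i i}.
Weight each parental genotype pair by prior × P(type-A child):
  I^A I^A × i i: posterior weight 2/3; P(next child type O) = 0.
  I^A i × i i: posterior weight 1/3; P(next child type O) = 1/2.
Weighted sum = 1/6.

1/6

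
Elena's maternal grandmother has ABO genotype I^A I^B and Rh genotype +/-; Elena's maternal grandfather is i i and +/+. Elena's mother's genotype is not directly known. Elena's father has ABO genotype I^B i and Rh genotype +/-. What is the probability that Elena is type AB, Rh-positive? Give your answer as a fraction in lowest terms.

7/64

Elena's mother's ABO genotype from I^A I^B × i i: 1/2 I^A i, 1/2 I^B i.
Crossing each possibility with the father I^B i and summing P(type AB): 1/2·1/4 + 1/2·0 = 1/8.
Similarly for Rh via the mother's Rh distribution: P(Rh+) = 7/8.
Independent loci: 1/8 × 7/8 = 7/64.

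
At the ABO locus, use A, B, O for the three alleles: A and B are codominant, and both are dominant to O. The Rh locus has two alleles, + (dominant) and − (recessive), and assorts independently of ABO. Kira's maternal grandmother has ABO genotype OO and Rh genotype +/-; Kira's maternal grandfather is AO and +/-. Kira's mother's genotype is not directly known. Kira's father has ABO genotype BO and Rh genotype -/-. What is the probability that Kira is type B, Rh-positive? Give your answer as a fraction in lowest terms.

3/16

Kira's mother's ABO genotype from OO × AO: 1/2 AO, 1/2 OO.
Crossing each possibility with the father BO and summing P(type B): 1/2·1/4 + 1/2·1/2 = 3/8.
Similarly for Rh via the mother's Rh distribution: P(Rh+) = 1/2.
Independent loci: 3/8 × 1/2 = 3/16.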